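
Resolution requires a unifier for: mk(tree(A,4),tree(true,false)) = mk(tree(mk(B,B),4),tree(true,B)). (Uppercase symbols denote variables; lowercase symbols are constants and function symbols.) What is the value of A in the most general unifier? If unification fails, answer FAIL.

mk(false,false)

Decompose mk/2: tree(A,4) = tree(mk(B,B),4),  tree(true,false) = tree(true,B).
Decompose tree/2: A = mk(B,B),  4 = 4.
Bind A := mk(B,B); no other remaining equation mentions A.
Delete trivial equation 4 = 4.
Decompose tree/2: true = true,  false = B.
Delete trivial equation true = true.
Bind B := false. Substituting into the earlier binding gives A := mk(false,false).
MGU = { A := mk(false,false), B := false }, so A := mk(false,false).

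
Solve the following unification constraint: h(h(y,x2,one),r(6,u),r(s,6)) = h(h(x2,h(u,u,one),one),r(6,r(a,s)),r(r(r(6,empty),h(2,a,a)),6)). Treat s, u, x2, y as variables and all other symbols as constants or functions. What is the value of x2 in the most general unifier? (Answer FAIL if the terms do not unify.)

h(r(a,r(r(6,empty),h(2,a,a))),r(a,r(r(6,empty),h(2,a,a))),one)

Decompose h/3: h(y,x2,one) = h(x2,h(u,u,one),one),  r(6,u) = r(6,r(a,s)),  r(s,6) = r(r(r(6,empty),h(2,a,a)),6).
Decompose h/3: y = x2,  x2 = h(u,u,one),  one = one.
Bind y := x2; no other remaining equation mentions y.
Bind x2 := h(u,u,one); no other remaining equation mentions x2. Substituting into the earlier binding gives y := h(u,u,one).
Delete trivial equation one = one.
Decompose r/2: 6 = 6,  u = r(a,s).
Delete trivial equation 6 = 6.
Bind u := r(a,s); no other remaining equation mentions u. Substituting into the earlier bindings gives y := h(r(a,s),r(a,s),one), x2 := h(r(a,s),r(a,s),one).
Decompose r/2: s = r(r(6,empty),h(2,a,a)),  6 = 6.
Bind s := r(r(6,empty),h(2,a,a)); no other remaining equation mentions s. Substituting into the earlier bindings gives y := h(r(a,r(r(6,empty),h(2,a,a))),r(a,r(r(6,empty),h(2,a,a))),one), x2 := h(r(a,r(r(6,empty),h(2,a,a))),r(a,r(r(6,empty),h(2,a,a))),one), u := r(a,r(r(6,empty),h(2,a,a))).
Delete trivial equation 6 = 6.
MGU = { y ↦ h(r(a,r(r(6,empty),h(2,a,a))),r(a,r(r(6,empty),h(2,a,a))),one), x2 ↦ h(r(a,r(r(6,empty),h(2,a,a))),r(a,r(r(6,empty),h(2,a,a))),one), u ↦ r(a,r(r(6,empty),h(2,a,a))), s ↦ r(r(6,empty),h(2,a,a)) }, so x2 ↦ h(r(a,r(r(6,empty),h(2,a,a))),r(a,r(r(6,empty),h(2,a,a))),one).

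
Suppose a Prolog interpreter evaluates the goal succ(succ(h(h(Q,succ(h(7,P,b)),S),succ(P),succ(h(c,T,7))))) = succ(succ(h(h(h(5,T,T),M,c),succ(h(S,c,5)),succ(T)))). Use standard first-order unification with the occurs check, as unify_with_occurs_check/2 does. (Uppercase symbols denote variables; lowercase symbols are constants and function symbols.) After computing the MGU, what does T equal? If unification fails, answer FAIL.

Decompose succ/1: succ(h(h(Q,succ(h(7,P,b)),S),succ(P),succ(h(c,T,7)))) = succ(h(h(h(5,T,T),M,c),succ(h(S,c,5)),succ(T))).
Decompose succ/1: h(h(Q,succ(h(7,P,b)),S),succ(P),succ(h(c,T,7))) = h(h(h(5,T,T),M,c),succ(h(S,c,5)),succ(T)).
Decompose h/3: h(Q,succ(h(7,P,b)),S) = h(h(5,T,T),M,c),  succ(P) = succ(h(S,c,5)),  succ(h(c,T,7)) = succ(T).
Decompose h/3: Q = h(5,T,T),  succ(h(7,P,b)) = M,  S = c.
Bind Q := h(5,T,T); no other remaining equation mentions Q.
Bind M := succ(h(7,P,b)); no other remaining equation mentions M.
Bind S := c; substituting into the one remaining equation that mentions S gives: succ(P) = succ(h(c,c,5)).
Decompose succ/1: P = h(c,c,5).
Bind P := h(c,c,5); no other remaining equation mentions P. Substituting into the earlier binding gives M := succ(h(7,h(c,c,5),b)).
Decompose succ/1: h(c,T,7) = T.
Occurs check fails: T occurs in h(c,T,7); the equation T = h(c,T,7) has no finite solution.

FAIL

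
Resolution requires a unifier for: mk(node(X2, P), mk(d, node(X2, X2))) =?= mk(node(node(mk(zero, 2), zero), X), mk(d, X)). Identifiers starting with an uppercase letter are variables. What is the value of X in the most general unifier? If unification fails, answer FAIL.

node(node(mk(zero, 2), zero), node(mk(zero, 2), zero))

Decompose mk/2: node(X2, P) =?= node(node(mk(zero, 2), zero), X),  mk(d, node(X2, X2)) =?= mk(d, X).
Decompose node/2: X2 =?= node(mk(zero, 2), zero),  P =?= X.
Bind X2 := node(mk(zero, 2), zero); substituting into the one remaining equation that mentions X2 gives: mk(d, node(node(mk(zero, 2), zero), node(mk(zero, 2), zero))) =?= mk(d, X).
Bind P := X; no other remaining equation mentions P.
Decompose mk/2: d =?= d,  node(node(mk(zero, 2), zero), node(mk(zero, 2), zero)) =?= X.
Delete trivial equation d =?= d.
Bind X := node(node(mk(zero, 2), zero), node(mk(zero, 2), zero)). Substituting into the earlier binding gives P := node(node(mk(zero, 2), zero), node(mk(zero, 2), zero)).
MGU = { X2 := node(mk(zero, 2), zero), P := node(node(mk(zero, 2), zero), node(mk(zero, 2), zero)), X := node(node(mk(zero, 2), zero), node(mk(zero, 2), zero)) }, so X := node(node(mk(zero, 2), zero), node(mk(zero, 2), zero)).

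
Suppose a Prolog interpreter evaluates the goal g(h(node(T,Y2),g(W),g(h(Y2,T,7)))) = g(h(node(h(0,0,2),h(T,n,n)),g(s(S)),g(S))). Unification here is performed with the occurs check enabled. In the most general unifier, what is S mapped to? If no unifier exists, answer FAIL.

h(h(h(0,0,2),n,n),h(0,0,2),7)

Decompose g/1: h(node(T,Y2),g(W),g(h(Y2,T,7))) = h(node(h(0,0,2),h(T,n,n)),g(s(S)),g(S)).
Decompose h/3: node(T,Y2) = node(h(0,0,2),h(T,n,n)),  g(W) = g(s(S)),  g(h(Y2,T,7)) = g(S).
Decompose node/2: T = h(0,0,2),  Y2 = h(T,n,n).
Bind T := h(0,0,2); substituting into the 2 remaining equations that mention T gives: Y2 = h(h(0,0,2),n,n),  g(h(Y2,h(0,0,2),7)) = g(S).
Bind Y2 := h(h(0,0,2),n,n); substituting into the one remaining equation that mentions Y2 gives: g(h(h(h(0,0,2),n,n),h(0,0,2),7)) = g(S).
Decompose g/1: W = s(S).
Bind W := s(S); no other remaining equation mentions W.
Decompose g/1: h(h(h(0,0,2),n,n),h(0,0,2),7) = S.
Bind S := h(h(h(0,0,2),n,n),h(0,0,2),7). Substituting into the earlier binding gives W := s(h(h(h(0,0,2),n,n),h(0,0,2),7)).
MGU = { T = h(0,0,2), Y2 = h(h(0,0,2),n,n), W = s(h(h(h(0,0,2),n,n),h(0,0,2),7)), S = h(h(h(0,0,2),n,n),h(0,0,2),7) }, so S = h(h(h(0,0,2),n,n),h(0,0,2),7).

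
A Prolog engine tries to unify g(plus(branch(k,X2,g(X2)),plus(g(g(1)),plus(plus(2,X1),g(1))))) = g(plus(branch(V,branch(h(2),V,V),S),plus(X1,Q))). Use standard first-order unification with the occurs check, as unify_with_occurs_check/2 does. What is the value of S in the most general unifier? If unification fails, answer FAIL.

g(branch(h(2),k,k))

Decompose g/1: plus(branch(k,X2,g(X2)),plus(g(g(1)),plus(plus(2,X1),g(1)))) = plus(branch(V,branch(h(2),V,V),S),plus(X1,Q)).
Decompose plus/2: branch(k,X2,g(X2)) = branch(V,branch(h(2),V,V),S),  plus(g(g(1)),plus(plus(2,X1),g(1))) = plus(X1,Q).
Decompose branch/3: k = V,  X2 = branch(h(2),V,V),  g(X2) = S.
Bind V := k; substituting into the one remaining equation that mentions V gives: X2 = branch(h(2),k,k).
Bind X2 := branch(h(2),k,k); substituting into the one remaining equation that mentions X2 gives: g(branch(h(2),k,k)) = S.
Bind S := g(branch(h(2),k,k)); no other remaining equation mentions S.
Decompose plus/2: g(g(1)) = X1,  plus(plus(2,X1),g(1)) = Q.
Bind X1 := g(g(1)); substituting into the remaining equation gives: plus(plus(2,g(g(1))),g(1)) = Q.
Bind Q := plus(plus(2,g(g(1))),g(1)).
MGU = { V -> k, X2 -> branch(h(2),k,k), S -> g(branch(h(2),k,k)), X1 -> g(g(1)), Q -> plus(plus(2,g(g(1))),g(1)) }, so S -> g(branch(h(2),k,k)).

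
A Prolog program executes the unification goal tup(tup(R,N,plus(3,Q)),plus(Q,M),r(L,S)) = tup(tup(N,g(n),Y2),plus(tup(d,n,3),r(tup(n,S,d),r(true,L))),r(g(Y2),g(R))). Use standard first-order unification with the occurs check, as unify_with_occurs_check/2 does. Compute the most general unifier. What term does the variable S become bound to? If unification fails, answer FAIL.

Decompose tup/3: tup(R,N,plus(3,Q)) = tup(N,g(n),Y2),  plus(Q,M) = plus(tup(d,n,3),r(tup(n,S,d),r(true,L))),  r(L,S) = r(g(Y2),g(R)).
Decompose tup/3: R = N,  N = g(n),  plus(3,Q) = Y2.
Bind R := N; substituting into the one remaining equation that mentions R gives: r(L,S) = r(g(Y2),g(N)).
Bind N := g(n); substituting into the one remaining equation that mentions N gives: r(L,S) = r(g(Y2),g(g(n))). Substituting into the earlier binding gives R := g(n).
Bind Y2 := plus(3,Q); substituting into the one remaining equation that mentions Y2 gives: r(L,S) = r(g(plus(3,Q)),g(g(n))).
Decompose plus/2: Q = tup(d,n,3),  M = r(tup(n,S,d),r(true,L)).
Bind Q := tup(d,n,3); substituting into the one remaining equation that mentions Q gives: r(L,S) = r(g(plus(3,tup(d,n,3))),g(g(n))). Substituting into the earlier binding gives Y2 := plus(3,tup(d,n,3)).
Bind M := r(tup(n,S,d),r(true,L)); no other remaining equation mentions M.
Decompose r/2: L = g(plus(3,tup(d,n,3))),  S = g(g(n)).
Bind L := g(plus(3,tup(d,n,3))); no other remaining equation mentions L. Substituting into the earlier binding gives M := r(tup(n,S,d),r(true,g(plus(3,tup(d,n,3))))).
Bind S := g(g(n)). Substituting into the earlier binding gives M := r(tup(n,g(g(n)),d),r(true,g(plus(3,tup(d,n,3))))).
MGU = { R = g(n), N = g(n), Y2 = plus(3,tup(d,n,3)), Q = tup(d,n,3), M = r(tup(n,g(g(n)),d),r(true,g(plus(3,tup(d,n,3))))), L = g(plus(3,tup(d,n,3))), S = g(g(n)) }, so S = g(g(n)).

g(g(n))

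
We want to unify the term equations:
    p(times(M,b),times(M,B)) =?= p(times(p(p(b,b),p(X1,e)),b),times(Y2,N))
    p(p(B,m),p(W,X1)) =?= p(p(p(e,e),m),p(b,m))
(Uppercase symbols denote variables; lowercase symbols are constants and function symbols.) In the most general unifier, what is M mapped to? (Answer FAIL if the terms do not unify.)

p(p(b,b),p(m,e))

Decompose p/2: times(M,b) =?= times(p(p(b,b),p(X1,e)),b),  times(M,B) =?= times(Y2,N).
Decompose times/2: M =?= p(p(b,b),p(X1,e)),  b =?= b.
Bind M := p(p(b,b),p(X1,e)); substituting into the one remaining equation that mentions M gives: times(p(p(b,b),p(X1,e)),B) =?= times(Y2,N).
Delete trivial equation b =?= b.
Decompose times/2: p(p(b,b),p(X1,e)) =?= Y2,  B =?= N.
Bind Y2 := p(p(b,b),p(X1,e)); no other remaining equation mentions Y2.
Bind B := N; substituting into the remaining equation gives: p(p(N,m),p(W,X1)) =?= p(p(p(e,e),m),p(b,m)).
Decompose p/2: p(N,m) =?= p(p(e,e),m),  p(W,X1) =?= p(b,m).
Decompose p/2: N =?= p(e,e),  m =?= m.
Bind N := p(e,e); no other remaining equation mentions N. Substituting into the earlier binding gives B := p(e,e).
Delete trivial equation m =?= m.
Decompose p/2: W =?= b,  X1 =?= m.
Bind W := b; no other remaining equation mentions W.
Bind X1 := m. Substituting into the earlier bindings gives M := p(p(b,b),p(m,e)), Y2 := p(p(b,b),p(m,e)).
MGU = { M := p(p(b,b),p(m,e)), Y2 := p(p(b,b),p(m,e)), B := p(e,e), N := p(e,e), W := b, X1 := m }, so M := p(p(b,b),p(m,e)).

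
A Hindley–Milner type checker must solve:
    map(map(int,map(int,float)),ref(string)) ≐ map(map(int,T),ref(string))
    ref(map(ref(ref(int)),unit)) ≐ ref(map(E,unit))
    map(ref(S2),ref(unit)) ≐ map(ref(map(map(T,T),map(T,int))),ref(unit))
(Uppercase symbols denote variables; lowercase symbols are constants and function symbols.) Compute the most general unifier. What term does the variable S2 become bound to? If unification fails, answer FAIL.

map(map(map(int,float),map(int,float)),map(map(int,float),int))

Decompose map/2: map(int,map(int,float)) ≐ map(int,T),  ref(string) ≐ ref(string).
Decompose map/2: int ≐ int,  map(int,float) ≐ T.
Delete trivial equation int ≐ int.
Bind T := map(int,float); substituting into the one remaining equation that mentions T gives: map(ref(S2),ref(unit)) ≐ map(ref(map(map(map(int,float),map(int,float)),map(map(int,float),int))),ref(unit)).
Delete trivial equation ref(string) ≐ ref(string).
Decompose ref/1: map(ref(ref(int)),unit) ≐ map(E,unit).
Decompose map/2: ref(ref(int)) ≐ E,  unit ≐ unit.
Bind E := ref(ref(int)); no other remaining equation mentions E.
Delete trivial equation unit ≐ unit.
Decompose map/2: ref(S2) ≐ ref(map(map(map(int,float),map(int,float)),map(map(int,float),int))),  ref(unit) ≐ ref(unit).
Decompose ref/1: S2 ≐ map(map(map(int,float),map(int,float)),map(map(int,float),int)).
Bind S2 := map(map(map(int,float),map(int,float)),map(map(int,float),int)); no other remaining equation mentions S2.
Delete trivial equation ref(unit) ≐ ref(unit).
MGU = { T ↦ map(int,float), E ↦ ref(ref(int)), S2 ↦ map(map(map(int,float),map(int,float)),map(map(int,float),int)) }, so S2 ↦ map(map(map(int,float),map(int,float)),map(map(int,float),int)).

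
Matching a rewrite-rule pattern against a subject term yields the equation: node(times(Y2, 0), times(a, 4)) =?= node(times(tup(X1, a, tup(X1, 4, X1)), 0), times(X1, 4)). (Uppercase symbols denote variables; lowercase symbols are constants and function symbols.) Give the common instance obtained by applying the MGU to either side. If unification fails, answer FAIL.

node(times(tup(a, a, tup(a, 4, a)), 0), times(a, 4))

Decompose node/2: times(Y2, 0) =?= times(tup(X1, a, tup(X1, 4, X1)), 0),  times(a, 4) =?= times(X1, 4).
Decompose times/2: Y2 =?= tup(X1, a, tup(X1, 4, X1)),  0 =?= 0.
Bind Y2 := tup(X1, a, tup(X1, 4, X1)); no other remaining equation mentions Y2.
Delete trivial equation 0 =?= 0.
Decompose times/2: a =?= X1,  4 =?= 4.
Bind X1 := a; no other remaining equation mentions X1. Substituting into the earlier binding gives Y2 := tup(a, a, tup(a, 4, a)).
Delete trivial equation 4 =?= 4.
Applying the MGU to either side gives node(times(tup(a, a, tup(a, 4, a)), 0), times(a, 4)).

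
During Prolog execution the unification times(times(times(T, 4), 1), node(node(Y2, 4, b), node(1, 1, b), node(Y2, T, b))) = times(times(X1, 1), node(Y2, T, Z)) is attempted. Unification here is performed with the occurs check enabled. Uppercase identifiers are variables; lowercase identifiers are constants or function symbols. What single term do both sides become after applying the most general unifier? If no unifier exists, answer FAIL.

FAIL

Decompose times/2: times(times(T, 4), 1) = times(X1, 1),  node(node(Y2, 4, b), node(1, 1, b), node(Y2, T, b)) = node(Y2, T, Z).
Decompose times/2: times(T, 4) = X1,  1 = 1.
Bind X1 := times(T, 4); no other remaining equation mentions X1.
Delete trivial equation 1 = 1.
Decompose node/3: node(Y2, 4, b) = Y2,  node(1, 1, b) = T,  node(Y2, T, b) = Z.
Occurs check fails: Y2 occurs in node(Y2, 4, b); the equation Y2 = node(Y2, 4, b) has no finite solution.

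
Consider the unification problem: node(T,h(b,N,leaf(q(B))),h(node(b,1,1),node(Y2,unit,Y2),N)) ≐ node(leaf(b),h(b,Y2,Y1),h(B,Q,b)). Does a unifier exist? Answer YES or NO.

YES

Decompose node/3: T ≐ leaf(b),  h(b,N,leaf(q(B))) ≐ h(b,Y2,Y1),  h(node(b,1,1),node(Y2,unit,Y2),N) ≐ h(B,Q,b).
Bind T := leaf(b); no other remaining equation mentions T.
Decompose h/3: b ≐ b,  N ≐ Y2,  leaf(q(B)) ≐ Y1.
Delete trivial equation b ≐ b.
Bind N := Y2; substituting into the one remaining equation that mentions N gives: h(node(b,1,1),node(Y2,unit,Y2),Y2) ≐ h(B,Q,b).
Bind Y1 := leaf(q(B)); no other remaining equation mentions Y1.
Decompose h/3: node(b,1,1) ≐ B,  node(Y2,unit,Y2) ≐ Q,  Y2 ≐ b.
Bind B := node(b,1,1); no other remaining equation mentions B. Substituting into the earlier binding gives Y1 := leaf(q(node(b,1,1))).
Bind Q := node(Y2,unit,Y2); no other remaining equation mentions Q.
Bind Y2 := b. Substituting into the earlier bindings gives N := b, Q := node(b,unit,b).
No equations remain and no clash or occurs-check failure arose, so a unifier exists.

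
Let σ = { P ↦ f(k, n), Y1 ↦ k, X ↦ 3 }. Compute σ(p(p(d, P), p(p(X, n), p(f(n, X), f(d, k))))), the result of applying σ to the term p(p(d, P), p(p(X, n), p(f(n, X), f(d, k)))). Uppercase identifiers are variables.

Replace each occurrence of P with f(k, n).
Replace each occurrence of X with 3.
Result: p(p(d, f(k, n)), p(p(3, n), p(f(n, 3), f(d, k)))).

p(p(d, f(k, n)), p(p(3, n), p(f(n, 3), f(d, k))))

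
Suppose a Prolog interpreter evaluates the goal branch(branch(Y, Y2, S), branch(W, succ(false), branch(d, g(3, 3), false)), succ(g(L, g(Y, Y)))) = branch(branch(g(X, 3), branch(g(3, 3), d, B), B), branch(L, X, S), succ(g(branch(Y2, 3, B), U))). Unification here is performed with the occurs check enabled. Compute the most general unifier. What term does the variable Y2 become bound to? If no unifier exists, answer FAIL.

branch(g(3, 3), d, branch(d, g(3, 3), false))

Decompose branch/3: branch(Y, Y2, S) = branch(g(X, 3), branch(g(3, 3), d, B), B),  branch(W, succ(false), branch(d, g(3, 3), false)) = branch(L, X, S),  succ(g(L, g(Y, Y))) = succ(g(branch(Y2, 3, B), U)).
Decompose branch/3: Y = g(X, 3),  Y2 = branch(g(3, 3), d, B),  S = B.
Bind Y := g(X, 3); substituting into the one remaining equation that mentions Y gives: succ(g(L, g(g(X, 3), g(X, 3)))) = succ(g(branch(Y2, 3, B), U)).
Bind Y2 := branch(g(3, 3), d, B); substituting into the one remaining equation that mentions Y2 gives: succ(g(L, g(g(X, 3), g(X, 3)))) = succ(g(branch(branch(g(3, 3), d, B), 3, B), U)).
Bind S := B; substituting into the one remaining equation that mentions S gives: branch(W, succ(false), branch(d, g(3, 3), false)) = branch(L, X, B).
Decompose branch/3: W = L,  succ(false) = X,  branch(d, g(3, 3), false) = B.
Bind W := L; no other remaining equation mentions W.
Bind X := succ(false); substituting into the one remaining equation that mentions X gives: succ(g(L, g(g(succ(false), 3), g(succ(false), 3)))) = succ(g(branch(branch(g(3, 3), d, B), 3, B), U)). Substituting into the earlier binding gives Y := g(succ(false), 3).
Bind B := branch(d, g(3, 3), false); substituting into the remaining equation gives: succ(g(L, g(g(succ(false), 3), g(succ(false), 3)))) = succ(g(branch(branch(g(3, 3), d, branch(d, g(3, 3), false)), 3, branch(d, g(3, 3), false)), U)). Substituting into the earlier bindings gives Y2 := branch(g(3, 3), d, branch(d, g(3, 3), false)), S := branch(d, g(3, 3), false).
Decompose succ/1: g(L, g(g(succ(false), 3), g(succ(false), 3))) = g(branch(branch(g(3, 3), d, branch(d, g(3, 3), false)), 3, branch(d, g(3, 3), false)), U).
Decompose g/2: L = branch(branch(g(3, 3), d, branch(d, g(3, 3), false)), 3, branch(d, g(3, 3), false)),  g(g(succ(false), 3), g(succ(false), 3)) = U.
Bind L := branch(branch(g(3, 3), d, branch(d, g(3, 3), false)), 3, branch(d, g(3, 3), false)); no other remaining equation mentions L. Substituting into the earlier binding gives W := branch(branch(g(3, 3), d, branch(d, g(3, 3), false)), 3, branch(d, g(3, 3), false)).
Bind U := g(g(succ(false), 3), g(succ(false), 3)).
MGU = { Y = g(succ(false), 3), Y2 = branch(g(3, 3), d, branch(d, g(3, 3), false)), S = branch(d, g(3, 3), false), W = branch(branch(g(3, 3), d, branch(d, g(3, 3), false)), 3, branch(d, g(3, 3), false)), X = succ(false), B = branch(d, g(3, 3), false), L = branch(branch(g(3, 3), d, branch(d, g(3, 3), false)), 3, branch(d, g(3, 3), false)), U = g(g(succ(false), 3), g(succ(false), 3)) }, so Y2 = branch(g(3, 3), d, branch(d, g(3, 3), false)).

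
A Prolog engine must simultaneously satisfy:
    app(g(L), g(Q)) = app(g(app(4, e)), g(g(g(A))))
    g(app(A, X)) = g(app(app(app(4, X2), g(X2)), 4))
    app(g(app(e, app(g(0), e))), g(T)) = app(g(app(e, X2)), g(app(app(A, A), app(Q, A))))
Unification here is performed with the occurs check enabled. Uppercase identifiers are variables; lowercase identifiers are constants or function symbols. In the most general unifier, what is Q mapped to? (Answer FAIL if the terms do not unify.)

g(g(app(app(4, app(g(0), e)), g(app(g(0), e)))))

Decompose app/2: g(L) = g(app(4, e)),  g(Q) = g(g(g(A))).
Decompose g/1: L = app(4, e).
Bind L := app(4, e); no other remaining equation mentions L.
Decompose g/1: Q = g(g(A)).
Bind Q := g(g(A)); substituting into the one remaining equation that mentions Q gives: app(g(app(e, app(g(0), e))), g(T)) = app(g(app(e, X2)), g(app(app(A, A), app(g(g(A)), A)))).
Decompose g/1: app(A, X) = app(app(app(4, X2), g(X2)), 4).
Decompose app/2: A = app(app(4, X2), g(X2)),  X = 4.
Bind A := app(app(4, X2), g(X2)); substituting into the one remaining equation that mentions A gives: app(g(app(e, app(g(0), e))), g(T)) = app(g(app(e, X2)), g(app(app(app(app(4, X2), g(X2)), app(app(4, X2), g(X2))), app(g(g(app(app(4, X2), g(X2)))), app(app(4, X2), g(X2)))))). Substituting into the earlier binding gives Q := g(g(app(app(4, X2), g(X2)))).
Bind X := 4; no other remaining equation mentions X.
Decompose app/2: g(app(e, app(g(0), e))) = g(app(e, X2)),  g(T) = g(app(app(app(app(4, X2), g(X2)), app(app(4, X2), g(X2))), app(g(g(app(app(4, X2), g(X2)))), app(app(4, X2), g(X2))))).
Decompose g/1: app(e, app(g(0), e)) = app(e, X2).
Decompose app/2: e = e,  app(g(0), e) = X2.
Delete trivial equation e = e.
Bind X2 := app(g(0), e); substituting into the remaining equation gives: g(T) = g(app(app(app(app(4, app(g(0), e)), g(app(g(0), e))), app(app(4, app(g(0), e)), g(app(g(0), e)))), app(g(g(app(app(4, app(g(0), e)), g(app(g(0), e))))), app(app(4, app(g(0), e)), g(app(g(0), e)))))). Substituting into the earlier bindings gives Q := g(g(app(app(4, app(g(0), e)), g(app(g(0), e))))), A := app(app(4, app(g(0), e)), g(app(g(0), e))).
Decompose g/1: T = app(app(app(app(4, app(g(0), e)), g(app(g(0), e))), app(app(4, app(g(0), e)), g(app(g(0), e)))), app(g(g(app(app(4, app(g(0), e)), g(app(g(0), e))))), app(app(4, app(g(0), e)), g(app(g(0), e))))).
Bind T := app(app(app(app(4, app(g(0), e)), g(app(g(0), e))), app(app(4, app(g(0), e)), g(app(g(0), e)))), app(g(g(app(app(4, app(g(0), e)), g(app(g(0), e))))), app(app(4, app(g(0), e)), g(app(g(0), e))))).
MGU = { L = app(4, e), Q = g(g(app(app(4, app(g(0), e)), g(app(g(0), e))))), A = app(app(4, app(g(0), e)), g(app(g(0), e))), X = 4, X2 = app(g(0), e), T = app(app(app(app(4, app(g(0), e)), g(app(g(0), e))), app(app(4, app(g(0), e)), g(app(g(0), e)))), app(g(g(app(app(4, app(g(0), e)), g(app(g(0), e))))), app(app(4, app(g(0), e)), g(app(g(0), e))))) }, so Q = g(g(app(app(4, app(g(0), e)), g(app(g(0), e))))).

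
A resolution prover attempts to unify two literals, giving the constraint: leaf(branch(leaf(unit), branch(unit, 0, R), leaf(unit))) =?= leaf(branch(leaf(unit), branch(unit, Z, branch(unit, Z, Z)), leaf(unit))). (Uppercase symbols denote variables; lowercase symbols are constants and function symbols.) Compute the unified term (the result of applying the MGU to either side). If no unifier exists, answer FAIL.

leaf(branch(leaf(unit), branch(unit, 0, branch(unit, 0, 0)), leaf(unit)))

Decompose leaf/1: branch(leaf(unit), branch(unit, 0, R), leaf(unit)) =?= branch(leaf(unit), branch(unit, Z, branch(unit, Z, Z)), leaf(unit)).
Decompose branch/3: leaf(unit) =?= leaf(unit),  branch(unit, 0, R) =?= branch(unit, Z, branch(unit, Z, Z)),  leaf(unit) =?= leaf(unit).
Delete trivial equation leaf(unit) =?= leaf(unit).
Decompose branch/3: unit =?= unit,  0 =?= Z,  R =?= branch(unit, Z, Z).
Delete trivial equation unit =?= unit.
Bind Z := 0; substituting into the one remaining equation that mentions Z gives: R =?= branch(unit, 0, 0).
Bind R := branch(unit, 0, 0); no other remaining equation mentions R.
Delete trivial equation leaf(unit) =?= leaf(unit).
Applying the MGU to either side gives leaf(branch(leaf(unit), branch(unit, 0, branch(unit, 0, 0)), leaf(unit))).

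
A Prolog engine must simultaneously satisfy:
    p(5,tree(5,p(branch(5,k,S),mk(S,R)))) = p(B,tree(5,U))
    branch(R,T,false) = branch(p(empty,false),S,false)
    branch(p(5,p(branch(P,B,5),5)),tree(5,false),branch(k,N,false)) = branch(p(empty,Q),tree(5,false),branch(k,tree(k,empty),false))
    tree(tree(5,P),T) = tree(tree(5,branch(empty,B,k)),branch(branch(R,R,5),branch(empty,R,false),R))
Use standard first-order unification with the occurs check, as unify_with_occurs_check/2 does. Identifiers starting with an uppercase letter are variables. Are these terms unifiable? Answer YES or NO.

Decompose p/2: 5 = B,  tree(5,p(branch(5,k,S),mk(S,R))) = tree(5,U).
Bind B := 5; substituting into the 2 remaining equations that mention B gives: branch(p(5,p(branch(P,5,5),5)),tree(5,false),branch(k,N,false)) = branch(p(empty,Q),tree(5,false),branch(k,tree(k,empty),false)),  tree(tree(5,P),T) = tree(tree(5,branch(empty,5,k)),branch(branch(R,R,5),branch(empty,R,false),R)).
Decompose tree/2: 5 = 5,  p(branch(5,k,S),mk(S,R)) = U.
Delete trivial equation 5 = 5.
Bind U := p(branch(5,k,S),mk(S,R)); no other remaining equation mentions U.
Decompose branch/3: R = p(empty,false),  T = S,  false = false.
Bind R := p(empty,false); substituting into the one remaining equation that mentions R gives: tree(tree(5,P),T) = tree(tree(5,branch(empty,5,k)),branch(branch(p(empty,false),p(empty,false),5),branch(empty,p(empty,false),false),p(empty,false))). Substituting into the earlier binding gives U := p(branch(5,k,S),mk(S,p(empty,false))).
Bind T := S; substituting into the one remaining equation that mentions T gives: tree(tree(5,P),S) = tree(tree(5,branch(empty,5,k)),branch(branch(p(empty,false),p(empty,false),5),branch(empty,p(empty,false),false),p(empty,false))).
Delete trivial equation false = false.
Decompose branch/3: p(5,p(branch(P,5,5),5)) = p(empty,Q),  tree(5,false) = tree(5,false),  branch(k,N,false) = branch(k,tree(k,empty),false).
Decompose p/2: 5 = empty,  p(branch(P,5,5),5) = Q.
Clash: constants 5 and empty differ; no unifier exists.

NO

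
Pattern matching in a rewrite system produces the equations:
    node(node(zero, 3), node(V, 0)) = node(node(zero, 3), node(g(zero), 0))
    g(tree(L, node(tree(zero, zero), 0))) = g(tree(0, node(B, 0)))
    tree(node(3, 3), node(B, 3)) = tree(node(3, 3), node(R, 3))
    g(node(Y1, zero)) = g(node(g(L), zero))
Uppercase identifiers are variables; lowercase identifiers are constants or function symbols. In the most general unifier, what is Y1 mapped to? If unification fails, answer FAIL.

g(0)

Decompose node/2: node(zero, 3) = node(zero, 3),  node(V, 0) = node(g(zero), 0).
Delete trivial equation node(zero, 3) = node(zero, 3).
Decompose node/2: V = g(zero),  0 = 0.
Bind V := g(zero); no other remaining equation mentions V.
Delete trivial equation 0 = 0.
Decompose g/1: tree(L, node(tree(zero, zero), 0)) = tree(0, node(B, 0)).
Decompose tree/2: L = 0,  node(tree(zero, zero), 0) = node(B, 0).
Bind L := 0; substituting into the one remaining equation that mentions L gives: g(node(Y1, zero)) = g(node(g(0), zero)).
Decompose node/2: tree(zero, zero) = B,  0 = 0.
Bind B := tree(zero, zero); substituting into the one remaining equation that mentions B gives: tree(node(3, 3), node(tree(zero, zero), 3)) = tree(node(3, 3), node(R, 3)).
Delete trivial equation 0 = 0.
Decompose tree/2: node(3, 3) = node(3, 3),  node(tree(zero, zero), 3) = node(R, 3).
Delete trivial equation node(3, 3) = node(3, 3).
Decompose node/2: tree(zero, zero) = R,  3 = 3.
Bind R := tree(zero, zero); no other remaining equation mentions R.
Delete trivial equation 3 = 3.
Decompose g/1: node(Y1, zero) = node(g(0), zero).
Decompose node/2: Y1 = g(0),  zero = zero.
Bind Y1 := g(0); no other remaining equation mentions Y1.
Delete trivial equation zero = zero.
MGU = { V ↦ g(zero), L ↦ 0, B ↦ tree(zero, zero), R ↦ tree(zero, zero), Y1 ↦ g(0) }, so Y1 ↦ g(0).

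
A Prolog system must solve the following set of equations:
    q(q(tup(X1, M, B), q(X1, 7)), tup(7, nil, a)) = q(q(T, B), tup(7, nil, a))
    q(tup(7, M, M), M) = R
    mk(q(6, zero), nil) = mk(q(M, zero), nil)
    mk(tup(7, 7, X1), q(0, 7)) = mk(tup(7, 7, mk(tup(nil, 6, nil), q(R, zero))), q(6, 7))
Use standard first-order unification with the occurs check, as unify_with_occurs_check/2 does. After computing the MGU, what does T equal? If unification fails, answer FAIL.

Decompose q/2: q(tup(X1, M, B), q(X1, 7)) = q(T, B),  tup(7, nil, a) = tup(7, nil, a).
Decompose q/2: tup(X1, M, B) = T,  q(X1, 7) = B.
Bind T := tup(X1, M, B); no other remaining equation mentions T.
Bind B := q(X1, 7); no other remaining equation mentions B. Substituting into the earlier binding gives T := tup(X1, M, q(X1, 7)).
Delete trivial equation tup(7, nil, a) = tup(7, nil, a).
Bind R := q(tup(7, M, M), M); substituting into the one remaining equation that mentions R gives: mk(tup(7, 7, X1), q(0, 7)) = mk(tup(7, 7, mk(tup(nil, 6, nil), q(q(tup(7, M, M), M), zero))), q(6, 7)).
Decompose mk/2: q(6, zero) = q(M, zero),  nil = nil.
Decompose q/2: 6 = M,  zero = zero.
Bind M := 6; substituting into the one remaining equation that mentions M gives: mk(tup(7, 7, X1), q(0, 7)) = mk(tup(7, 7, mk(tup(nil, 6, nil), q(q(tup(7, 6, 6), 6), zero))), q(6, 7)). Substituting into the earlier bindings gives T := tup(X1, 6, q(X1, 7)), R := q(tup(7, 6, 6), 6).
Delete trivial equation zero = zero.
Delete trivial equation nil = nil.
Decompose mk/2: tup(7, 7, X1) = tup(7, 7, mk(tup(nil, 6, nil), q(q(tup(7, 6, 6), 6), zero))),  q(0, 7) = q(6, 7).
Decompose tup/3: 7 = 7,  7 = 7,  X1 = mk(tup(nil, 6, nil), q(q(tup(7, 6, 6), 6), zero)).
Delete trivial equation 7 = 7.
Delete trivial equation 7 = 7.
Bind X1 := mk(tup(nil, 6, nil), q(q(tup(7, 6, 6), 6), zero)); no other remaining equation mentions X1. Substituting into the earlier bindings gives T := tup(mk(tup(nil, 6, nil), q(q(tup(7, 6, 6), 6), zero)), 6, q(mk(tup(nil, 6, nil), q(q(tup(7, 6, 6), 6), zero)), 7)), B := q(mk(tup(nil, 6, nil), q(q(tup(7, 6, 6), 6), zero)), 7).
Decompose q/2: 0 = 6,  7 = 7.
Clash: constants 0 and 6 differ; no unifier exists.

FAIL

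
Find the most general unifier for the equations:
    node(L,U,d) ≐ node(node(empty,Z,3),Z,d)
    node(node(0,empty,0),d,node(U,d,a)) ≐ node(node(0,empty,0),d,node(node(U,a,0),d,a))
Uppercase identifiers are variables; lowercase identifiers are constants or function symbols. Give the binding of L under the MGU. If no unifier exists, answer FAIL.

Decompose node/3: L ≐ node(empty,Z,3),  U ≐ Z,  d ≐ d.
Bind L := node(empty,Z,3); no other remaining equation mentions L.
Bind U := Z; substituting into the one remaining equation that mentions U gives: node(node(0,empty,0),d,node(Z,d,a)) ≐ node(node(0,empty,0),d,node(node(Z,a,0),d,a)).
Delete trivial equation d ≐ d.
Decompose node/3: node(0,empty,0) ≐ node(0,empty,0),  d ≐ d,  node(Z,d,a) ≐ node(node(Z,a,0),d,a).
Delete trivial equation node(0,empty,0) ≐ node(0,empty,0).
Delete trivial equation d ≐ d.
Decompose node/3: Z ≐ node(Z,a,0),  d ≐ d,  a ≐ a.
Occurs check fails: Z occurs in node(Z,a,0); the equation Z ≐ node(Z,a,0) has no finite solution.

FAIL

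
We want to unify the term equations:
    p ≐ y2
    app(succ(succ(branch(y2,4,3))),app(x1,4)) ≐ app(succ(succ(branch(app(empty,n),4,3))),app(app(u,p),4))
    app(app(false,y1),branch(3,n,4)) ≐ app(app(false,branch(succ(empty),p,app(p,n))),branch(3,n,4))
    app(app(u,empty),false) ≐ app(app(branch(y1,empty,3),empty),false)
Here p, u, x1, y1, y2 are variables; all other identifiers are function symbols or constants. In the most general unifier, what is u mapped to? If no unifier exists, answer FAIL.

Bind p := y2; substituting into the 2 remaining equations that mention p gives: app(succ(succ(branch(y2,4,3))),app(x1,4)) ≐ app(succ(succ(branch(app(empty,n),4,3))),app(app(u,y2),4)),  app(app(false,y1),branch(3,n,4)) ≐ app(app(false,branch(succ(empty),y2,app(y2,n))),branch(3,n,4)).
Decompose app/2: succ(succ(branch(y2,4,3))) ≐ succ(succ(branch(app(empty,n),4,3))),  app(x1,4) ≐ app(app(u,y2),4).
Decompose succ/1: succ(branch(y2,4,3)) ≐ succ(branch(app(empty,n),4,3)).
Decompose succ/1: branch(y2,4,3) ≐ branch(app(empty,n),4,3).
Decompose branch/3: y2 ≐ app(empty,n),  4 ≐ 4,  3 ≐ 3.
Bind y2 := app(empty,n); substituting into the 2 remaining equations that mention y2 gives: app(x1,4) ≐ app(app(u,app(empty,n)),4),  app(app(false,y1),branch(3,n,4)) ≐ app(app(false,branch(succ(empty),app(empty,n),app(app(empty,n),n))),branch(3,n,4)). Substituting into the earlier binding gives p := app(empty,n).
Delete trivial equation 4 ≐ 4.
Delete trivial equation 3 ≐ 3.
Decompose app/2: x1 ≐ app(u,app(empty,n)),  4 ≐ 4.
Bind x1 := app(u,app(empty,n)); no other remaining equation mentions x1.
Delete trivial equation 4 ≐ 4.
Decompose app/2: app(false,y1) ≐ app(false,branch(succ(empty),app(empty,n),app(app(empty,n),n))),  branch(3,n,4) ≐ branch(3,n,4).
Decompose app/2: false ≐ false,  y1 ≐ branch(succ(empty),app(empty,n),app(app(empty,n),n)).
Delete trivial equation false ≐ false.
Bind y1 := branch(succ(empty),app(empty,n),app(app(empty,n),n)); substituting into the one remaining equation that mentions y1 gives: app(app(u,empty),false) ≐ app(app(branch(branch(succ(empty),app(empty,n),app(app(empty,n),n)),empty,3),empty),false).
Delete trivial equation branch(3,n,4) ≐ branch(3,n,4).
Decompose app/2: app(u,empty) ≐ app(branch(branch(succ(empty),app(empty,n),app(app(empty,n),n)),empty,3),empty),  false ≐ false.
Decompose app/2: u ≐ branch(branch(succ(empty),app(empty,n),app(app(empty,n),n)),empty,3),  empty ≐ empty.
Bind u := branch(branch(succ(empty),app(empty,n),app(app(empty,n),n)),empty,3); no other remaining equation mentions u. Substituting into the earlier binding gives x1 := app(branch(branch(succ(empty),app(empty,n),app(app(empty,n),n)),empty,3),app(empty,n)).
Delete trivial equation empty ≐ empty.
Delete trivial equation false ≐ false.
MGU = { p ↦ app(empty,n), y2 ↦ app(empty,n), x1 ↦ app(branch(branch(succ(empty),app(empty,n),app(app(empty,n),n)),empty,3),app(empty,n)), y1 ↦ branch(succ(empty),app(empty,n),app(app(empty,n),n)), u ↦ branch(branch(succ(empty),app(empty,n),app(app(empty,n),n)),empty,3) }, so u ↦ branch(branch(succ(empty),app(empty,n),app(app(empty,n),n)),empty,3).

branch(branch(succ(empty),app(empty,n),app(app(empty,n),n)),empty,3)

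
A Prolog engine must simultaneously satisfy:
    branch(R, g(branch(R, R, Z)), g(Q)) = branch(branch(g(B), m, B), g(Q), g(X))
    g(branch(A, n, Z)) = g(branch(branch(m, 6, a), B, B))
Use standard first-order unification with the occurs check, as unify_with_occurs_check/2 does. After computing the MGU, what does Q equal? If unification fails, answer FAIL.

Decompose branch/3: R = branch(g(B), m, B),  g(branch(R, R, Z)) = g(Q),  g(Q) = g(X).
Bind R := branch(g(B), m, B); substituting into the one remaining equation that mentions R gives: g(branch(branch(g(B), m, B), branch(g(B), m, B), Z)) = g(Q).
Decompose g/1: branch(branch(g(B), m, B), branch(g(B), m, B), Z) = Q.
Bind Q := branch(branch(g(B), m, B), branch(g(B), m, B), Z); substituting into the one remaining equation that mentions Q gives: g(branch(branch(g(B), m, B), branch(g(B), m, B), Z)) = g(X).
Decompose g/1: branch(branch(g(B), m, B), branch(g(B), m, B), Z) = X.
Bind X := branch(branch(g(B), m, B), branch(g(B), m, B), Z); no other remaining equation mentions X.
Decompose g/1: branch(A, n, Z) = branch(branch(m, 6, a), B, B).
Decompose branch/3: A = branch(m, 6, a),  n = B,  Z = B.
Bind A := branch(m, 6, a); no other remaining equation mentions A.
Bind B := n; substituting into the remaining equation gives: Z = n. Substituting into the earlier bindings gives R := branch(g(n), m, n), Q := branch(branch(g(n), m, n), branch(g(n), m, n), Z), X := branch(branch(g(n), m, n), branch(g(n), m, n), Z).
Bind Z := n. Substituting into the earlier bindings gives Q := branch(branch(g(n), m, n), branch(g(n), m, n), n), X := branch(branch(g(n), m, n), branch(g(n), m, n), n).
MGU = { R ↦ branch(g(n), m, n), Q ↦ branch(branch(g(n), m, n), branch(g(n), m, n), n), X ↦ branch(branch(g(n), m, n), branch(g(n), m, n), n), A ↦ branch(m, 6, a), B ↦ n, Z ↦ n }, so Q ↦ branch(branch(g(n), m, n), branch(g(n), m, n), n).

branch(branch(g(n), m, n), branch(g(n), m, n), n)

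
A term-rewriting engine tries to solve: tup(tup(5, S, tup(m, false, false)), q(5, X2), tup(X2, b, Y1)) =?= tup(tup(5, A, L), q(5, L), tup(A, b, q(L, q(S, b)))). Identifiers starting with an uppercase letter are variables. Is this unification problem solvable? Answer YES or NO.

YES

Decompose tup/3: tup(5, S, tup(m, false, false)) =?= tup(5, A, L),  q(5, X2) =?= q(5, L),  tup(X2, b, Y1) =?= tup(A, b, q(L, q(S, b))).
Decompose tup/3: 5 =?= 5,  S =?= A,  tup(m, false, false) =?= L.
Delete trivial equation 5 =?= 5.
Bind S := A; substituting into the one remaining equation that mentions S gives: tup(X2, b, Y1) =?= tup(A, b, q(L, q(A, b))).
Bind L := tup(m, false, false); substituting into the remaining equations gives: q(5, X2) =?= q(5, tup(m, false, false)),  tup(X2, b, Y1) =?= tup(A, b, q(tup(m, false, false), q(A, b))).
Decompose q/2: 5 =?= 5,  X2 =?= tup(m, false, false).
Delete trivial equation 5 =?= 5.
Bind X2 := tup(m, false, false); substituting into the remaining equation gives: tup(tup(m, false, false), b, Y1) =?= tup(A, b, q(tup(m, false, false), q(A, b))).
Decompose tup/3: tup(m, false, false) =?= A,  b =?= b,  Y1 =?= q(tup(m, false, false), q(A, b)).
Bind A := tup(m, false, false); substituting into the one remaining equation that mentions A gives: Y1 =?= q(tup(m, false, false), q(tup(m, false, false), b)). Substituting into the earlier binding gives S := tup(m, false, false).
Delete trivial equation b =?= b.
Bind Y1 := q(tup(m, false, false), q(tup(m, false, false), b)).
No equations remain and no clash or occurs-check failure arose, so a unifier exists.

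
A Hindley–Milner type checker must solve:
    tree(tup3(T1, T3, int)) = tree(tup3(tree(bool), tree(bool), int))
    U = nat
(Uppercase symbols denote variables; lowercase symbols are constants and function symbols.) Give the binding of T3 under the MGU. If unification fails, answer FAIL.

tree(bool)

Decompose tree/1: tup3(T1, T3, int) = tup3(tree(bool), tree(bool), int).
Decompose tup3/3: T1 = tree(bool),  T3 = tree(bool),  int = int.
Bind T1 := tree(bool); no other remaining equation mentions T1.
Bind T3 := tree(bool); no other remaining equation mentions T3.
Delete trivial equation int = int.
Bind U := nat.
MGU = { T1 -> tree(bool), T3 -> tree(bool), U -> nat }, so T3 -> tree(bool).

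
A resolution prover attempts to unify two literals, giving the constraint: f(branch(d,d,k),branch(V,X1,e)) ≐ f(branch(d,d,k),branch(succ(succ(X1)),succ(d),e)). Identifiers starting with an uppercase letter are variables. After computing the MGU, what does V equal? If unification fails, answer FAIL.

Decompose f/2: branch(d,d,k) ≐ branch(d,d,k),  branch(V,X1,e) ≐ branch(succ(succ(X1)),succ(d),e).
Delete trivial equation branch(d,d,k) ≐ branch(d,d,k).
Decompose branch/3: V ≐ succ(succ(X1)),  X1 ≐ succ(d),  e ≐ e.
Bind V := succ(succ(X1)); no other remaining equation mentions V.
Bind X1 := succ(d); no other remaining equation mentions X1. Substituting into the earlier binding gives V := succ(succ(succ(d))).
Delete trivial equation e ≐ e.
MGU = { V ↦ succ(succ(succ(d))), X1 ↦ succ(d) }, so V ↦ succ(succ(succ(d))).

succ(succ(succ(d)))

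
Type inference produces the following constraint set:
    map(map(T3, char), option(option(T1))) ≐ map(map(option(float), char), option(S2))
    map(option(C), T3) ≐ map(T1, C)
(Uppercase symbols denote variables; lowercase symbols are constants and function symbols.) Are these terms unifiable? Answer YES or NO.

Decompose map/2: map(T3, char) ≐ map(option(float), char),  option(option(T1)) ≐ option(S2).
Decompose map/2: T3 ≐ option(float),  char ≐ char.
Bind T3 := option(float); substituting into the one remaining equation that mentions T3 gives: map(option(C), option(float)) ≐ map(T1, C).
Delete trivial equation char ≐ char.
Decompose option/1: option(T1) ≐ S2.
Bind S2 := option(T1); no other remaining equation mentions S2.
Decompose map/2: option(C) ≐ T1,  option(float) ≐ C.
Bind T1 := option(C); no other remaining equation mentions T1. Substituting into the earlier binding gives S2 := option(option(C)).
Bind C := option(float). Substituting into the earlier bindings gives S2 := option(option(option(float))), T1 := option(option(float)).
No equations remain and no clash or occurs-check failure arose, so a unifier exists.

YES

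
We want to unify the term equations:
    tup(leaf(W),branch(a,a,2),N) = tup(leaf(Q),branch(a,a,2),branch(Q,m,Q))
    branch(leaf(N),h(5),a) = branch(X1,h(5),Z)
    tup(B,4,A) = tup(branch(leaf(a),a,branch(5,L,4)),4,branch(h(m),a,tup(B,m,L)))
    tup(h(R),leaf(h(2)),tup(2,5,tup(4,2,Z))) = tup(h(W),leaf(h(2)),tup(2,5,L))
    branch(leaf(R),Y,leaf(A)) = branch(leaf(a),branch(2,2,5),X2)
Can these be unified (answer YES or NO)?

Decompose tup/3: leaf(W) = leaf(Q),  branch(a,a,2) = branch(a,a,2),  N = branch(Q,m,Q).
Decompose leaf/1: W = Q.
Bind W := Q; substituting into the one remaining equation that mentions W gives: tup(h(R),leaf(h(2)),tup(2,5,tup(4,2,Z))) = tup(h(Q),leaf(h(2)),tup(2,5,L)).
Delete trivial equation branch(a,a,2) = branch(a,a,2).
Bind N := branch(Q,m,Q); substituting into the one remaining equation that mentions N gives: branch(leaf(branch(Q,m,Q)),h(5),a) = branch(X1,h(5),Z).
Decompose branch/3: leaf(branch(Q,m,Q)) = X1,  h(5) = h(5),  a = Z.
Bind X1 := leaf(branch(Q,m,Q)); no other remaining equation mentions X1.
Delete trivial equation h(5) = h(5).
Bind Z := a; substituting into the one remaining equation that mentions Z gives: tup(h(R),leaf(h(2)),tup(2,5,tup(4,2,a))) = tup(h(Q),leaf(h(2)),tup(2,5,L)).
Decompose tup/3: B = branch(leaf(a),a,branch(5,L,4)),  4 = 4,  A = branch(h(m),a,tup(B,m,L)).
Bind B := branch(leaf(a),a,branch(5,L,4)); substituting into the one remaining equation that mentions B gives: A = branch(h(m),a,tup(branch(leaf(a),a,branch(5,L,4)),m,L)).
Delete trivial equation 4 = 4.
Bind A := branch(h(m),a,tup(branch(leaf(a),a,branch(5,L,4)),m,L)); substituting into the one remaining equation that mentions A gives: branch(leaf(R),Y,leaf(branch(h(m),a,tup(branch(leaf(a),a,branch(5,L,4)),m,L)))) = branch(leaf(a),branch(2,2,5),X2).
Decompose tup/3: h(R) = h(Q),  leaf(h(2)) = leaf(h(2)),  tup(2,5,tup(4,2,a)) = tup(2,5,L).
Decompose h/1: R = Q.
Bind R := Q; substituting into the one remaining equation that mentions R gives: branch(leaf(Q),Y,leaf(branch(h(m),a,tup(branch(leaf(a),a,branch(5,L,4)),m,L)))) = branch(leaf(a),branch(2,2,5),X2).
Delete trivial equation leaf(h(2)) = leaf(h(2)).
Decompose tup/3: 2 = 2,  5 = 5,  tup(4,2,a) = L.
Delete trivial equation 2 = 2.
Delete trivial equation 5 = 5.
Bind L := tup(4,2,a); substituting into the remaining equation gives: branch(leaf(Q),Y,leaf(branch(h(m),a,tup(branch(leaf(a),a,branch(5,tup(4,2,a),4)),m,tup(4,2,a))))) = branch(leaf(a),branch(2,2,5),X2). Substituting into the earlier bindings gives B := branch(leaf(a),a,branch(5,tup(4,2,a),4)), A := branch(h(m),a,tup(branch(leaf(a),a,branch(5,tup(4,2,a),4)),m,tup(4,2,a))).
Decompose branch/3: leaf(Q) = leaf(a),  Y = branch(2,2,5),  leaf(branch(h(m),a,tup(branch(leaf(a),a,branch(5,tup(4,2,a),4)),m,tup(4,2,a)))) = X2.
Decompose leaf/1: Q = a.
Bind Q := a; no other remaining equation mentions Q. Substituting into the earlier bindings gives W := a, N := branch(a,m,a), X1 := leaf(branch(a,m,a)), R := a.
Bind Y := branch(2,2,5); no other remaining equation mentions Y.
Bind X2 := leaf(branch(h(m),a,tup(branch(leaf(a),a,branch(5,tup(4,2,a),4)),m,tup(4,2,a)))).
No equations remain and no clash or occurs-check failure arose, so a unifier exists.

YES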